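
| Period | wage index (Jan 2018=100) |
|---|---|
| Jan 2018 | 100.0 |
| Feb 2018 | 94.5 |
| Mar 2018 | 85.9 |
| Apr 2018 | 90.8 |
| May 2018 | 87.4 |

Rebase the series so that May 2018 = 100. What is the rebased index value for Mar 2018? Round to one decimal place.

Rebased(Mar 2018) = 85.9 / 87.4 × 100 = 98.2838

98.3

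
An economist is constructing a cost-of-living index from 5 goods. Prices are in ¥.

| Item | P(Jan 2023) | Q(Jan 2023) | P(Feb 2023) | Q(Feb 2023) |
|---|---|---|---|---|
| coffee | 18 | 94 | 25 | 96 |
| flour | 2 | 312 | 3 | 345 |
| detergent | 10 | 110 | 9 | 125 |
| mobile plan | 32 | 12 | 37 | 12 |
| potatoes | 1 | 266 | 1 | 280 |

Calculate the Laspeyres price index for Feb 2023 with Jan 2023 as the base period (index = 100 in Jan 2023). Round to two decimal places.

122.63

Laspeyres price index uses base-period quantities as weights.
ΣP(Feb 2023)·Q(Jan 2023) = 25×94 + 3×312 + 9×110 + 37×12 + 1×266 = 2350 + 936 + 990 + 444 + 266 = 4986
ΣP(Jan 2023)·Q(Jan 2023) = 18×94 + 2×312 + 10×110 + 32×12 + 1×266 = 1692 + 624 + 1100 + 384 + 266 = 4066
Index = 4986 / 4066 × 100 = 122.6267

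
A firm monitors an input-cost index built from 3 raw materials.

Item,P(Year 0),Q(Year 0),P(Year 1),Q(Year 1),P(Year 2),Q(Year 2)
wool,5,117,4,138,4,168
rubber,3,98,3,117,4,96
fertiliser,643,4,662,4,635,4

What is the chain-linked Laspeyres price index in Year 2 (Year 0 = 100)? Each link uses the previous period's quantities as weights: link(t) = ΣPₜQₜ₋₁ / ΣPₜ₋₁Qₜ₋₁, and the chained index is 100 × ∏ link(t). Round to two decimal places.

99.06

Link Year 0→Year 1:
ΣP(Year 1)Q(Year 0) = 4×117 + 3×98 + 662×4 = 468 + 294 + 2648 = 3410
ΣP(Year 0)Q(Year 0) = 5×117 + 3×98 + 643×4 = 585 + 294 + 2572 = 3451
link = 3410/3451 = 0.988119
Link Year 1→Year 2:
ΣP(Year 2)Q(Year 1) = 4×138 + 4×117 + 635×4 = 552 + 468 + 2540 = 3560
ΣP(Year 1)Q(Year 1) = 4×138 + 3×117 + 662×4 = 552 + 351 + 2648 = 3551
link = 3560/3551 = 1.002534
Chained index = 100 × 0.988119 × 1.002534 = 99.0624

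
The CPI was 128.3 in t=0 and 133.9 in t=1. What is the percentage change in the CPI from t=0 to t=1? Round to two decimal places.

Change = (133.9 − 128.3) / 128.3 × 100
       = 5.6 / 128.3 × 100 = 4.3648%

4.36%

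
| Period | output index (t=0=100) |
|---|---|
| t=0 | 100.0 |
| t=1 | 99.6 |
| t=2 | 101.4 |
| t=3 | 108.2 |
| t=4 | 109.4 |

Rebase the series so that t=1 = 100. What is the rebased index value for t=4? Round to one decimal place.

Rebased(t=4) = 109.4 / 99.6 × 100 = 109.8394

109.8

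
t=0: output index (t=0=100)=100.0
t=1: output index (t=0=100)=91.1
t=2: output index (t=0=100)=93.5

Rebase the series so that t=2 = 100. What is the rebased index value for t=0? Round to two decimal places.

Rebased(t=0) = 100.0 / 93.5 × 100 = 106.9519

106.95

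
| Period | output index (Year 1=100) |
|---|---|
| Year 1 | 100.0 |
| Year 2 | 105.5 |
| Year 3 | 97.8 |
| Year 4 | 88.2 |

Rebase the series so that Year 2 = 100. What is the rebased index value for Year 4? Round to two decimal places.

Rebased(Year 4) = 88.2 / 105.5 × 100 = 83.6019

83.60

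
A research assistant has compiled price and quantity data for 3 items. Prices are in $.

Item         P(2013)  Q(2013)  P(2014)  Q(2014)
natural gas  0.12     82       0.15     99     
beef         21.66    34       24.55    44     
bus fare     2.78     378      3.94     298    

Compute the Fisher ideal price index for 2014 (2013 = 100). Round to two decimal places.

Laspeyres component (base-period weights):
ΣP(2014)Q(2013) = 0.15×82 + 24.55×34 + 3.94×378 = 12.3 + 834.7 + 1489.32 = 2336.32
ΣP(2013)Q(2013) = 0.12×82 + 21.66×34 + 2.78×378 = 9.84 + 736.44 + 1050.84 = 1797.12
L = 2336.32 / 1797.12 × 100 = 130.0036
Paasche component (current-period weights):
ΣP(2014)Q(2014) = 0.15×99 + 24.55×44 + 3.94×298 = 14.85 + 1080.2 + 1174.12 = 2269.17
ΣP(2013)Q(2014) = 0.12×99 + 21.66×44 + 2.78×298 = 11.88 + 953.04 + 828.44 = 1793.36
P = 2269.17 / 1793.36 × 100 = 126.5318
Fisher = √(L × P) = √(130.0036 × 126.5318) = 128.2559

128.26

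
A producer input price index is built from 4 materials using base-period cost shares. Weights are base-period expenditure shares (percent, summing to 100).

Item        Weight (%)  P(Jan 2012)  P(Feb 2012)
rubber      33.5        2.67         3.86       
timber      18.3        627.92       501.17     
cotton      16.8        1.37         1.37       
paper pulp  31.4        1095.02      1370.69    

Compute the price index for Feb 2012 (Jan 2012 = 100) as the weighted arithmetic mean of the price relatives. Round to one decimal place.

119.1

rubber: 33.5 × (3.86/2.67) = 33.5 × 1.445693 = 48.4307
timber: 18.3 × (501.17/627.92) = 18.3 × 0.798143 = 14.6060
cotton: 16.8 × (1.37/1.37) = 16.8 × 1.000000 = 16.8000
paper pulp: 31.4 × (1370.69/1095.02) = 31.4 × 1.251749 = 39.3049
Index = Σ wᵢ·(p₁ᵢ/p₀ᵢ) = 48.4307 + 14.6060 + 16.8000 + 39.3049 = 119.1416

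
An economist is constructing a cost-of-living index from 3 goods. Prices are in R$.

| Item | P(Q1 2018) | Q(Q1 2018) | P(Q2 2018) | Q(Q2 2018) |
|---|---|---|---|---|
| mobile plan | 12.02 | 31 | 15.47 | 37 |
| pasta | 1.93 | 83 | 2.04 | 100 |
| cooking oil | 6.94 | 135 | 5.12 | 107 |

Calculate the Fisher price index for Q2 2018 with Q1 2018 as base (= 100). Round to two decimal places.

Laspeyres component (base-period weights):
ΣP(Q2 2018)Q(Q1 2018) = 15.47×31 + 2.04×83 + 5.12×135 = 479.57 + 169.32 + 691.2 = 1340.09
ΣP(Q1 2018)Q(Q1 2018) = 12.02×31 + 1.93×83 + 6.94×135 = 372.62 + 160.19 + 936.9 = 1469.71
L = 1340.09 / 1469.71 × 100 = 91.1806
Paasche component (current-period weights):
ΣP(Q2 2018)Q(Q2 2018) = 15.47×37 + 2.04×100 + 5.12×107 = 572.39 + 204 + 547.84 = 1324.23
ΣP(Q1 2018)Q(Q2 2018) = 12.02×37 + 1.93×100 + 6.94×107 = 444.74 + 193 + 742.58 = 1380.32
P = 1324.23 / 1380.32 × 100 = 95.9364
Fisher = √(L × P) = √(91.1806 × 95.9364) = 93.5283

93.53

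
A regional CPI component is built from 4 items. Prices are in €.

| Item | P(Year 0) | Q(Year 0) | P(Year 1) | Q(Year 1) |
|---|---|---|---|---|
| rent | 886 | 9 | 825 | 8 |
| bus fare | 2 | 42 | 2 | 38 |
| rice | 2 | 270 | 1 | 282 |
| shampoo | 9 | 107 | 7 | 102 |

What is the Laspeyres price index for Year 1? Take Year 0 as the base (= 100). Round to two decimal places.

Laspeyres price index uses base-period quantities as weights.
ΣP(Year 1)·Q(Year 0) = 825×9 + 2×42 + 1×270 + 7×107 = 7425 + 84 + 270 + 749 = 8528
ΣP(Year 0)·Q(Year 0) = 886×9 + 2×42 + 2×270 + 9×107 = 7974 + 84 + 540 + 963 = 9561
Index = 8528 / 9561 × 100 = 89.1957

89.20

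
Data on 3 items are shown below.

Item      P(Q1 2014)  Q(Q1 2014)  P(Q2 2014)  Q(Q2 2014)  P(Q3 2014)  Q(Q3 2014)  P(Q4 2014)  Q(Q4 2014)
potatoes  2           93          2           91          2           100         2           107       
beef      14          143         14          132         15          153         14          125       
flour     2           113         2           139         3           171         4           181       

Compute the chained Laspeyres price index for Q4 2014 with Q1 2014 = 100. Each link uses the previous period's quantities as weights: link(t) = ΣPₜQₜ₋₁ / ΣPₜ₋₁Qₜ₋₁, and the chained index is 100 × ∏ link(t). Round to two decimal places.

112.41

Link Q1 2014→Q2 2014:
ΣP(Q2 2014)Q(Q1 2014) = 2×93 + 14×143 + 2×113 = 186 + 2002 + 226 = 2414
ΣP(Q1 2014)Q(Q1 2014) = 2×93 + 14×143 + 2×113 = 186 + 2002 + 226 = 2414
link = 2414/2414 = 1.000000
Link Q2 2014→Q3 2014:
ΣP(Q3 2014)Q(Q2 2014) = 2×91 + 15×132 + 3×139 = 182 + 1980 + 417 = 2579
ΣP(Q2 2014)Q(Q2 2014) = 2×91 + 14×132 + 2×139 = 182 + 1848 + 278 = 2308
link = 2579/2308 = 1.117418
Link Q3 2014→Q4 2014:
ΣP(Q4 2014)Q(Q3 2014) = 2×100 + 14×153 + 4×171 = 200 + 2142 + 684 = 3026
ΣP(Q3 2014)Q(Q3 2014) = 2×100 + 15×153 + 3×171 = 200 + 2295 + 513 = 3008
link = 3026/3008 = 1.005984
Chained index = 100 × 1.000000 × 1.117418 × 1.005984 = 112.4104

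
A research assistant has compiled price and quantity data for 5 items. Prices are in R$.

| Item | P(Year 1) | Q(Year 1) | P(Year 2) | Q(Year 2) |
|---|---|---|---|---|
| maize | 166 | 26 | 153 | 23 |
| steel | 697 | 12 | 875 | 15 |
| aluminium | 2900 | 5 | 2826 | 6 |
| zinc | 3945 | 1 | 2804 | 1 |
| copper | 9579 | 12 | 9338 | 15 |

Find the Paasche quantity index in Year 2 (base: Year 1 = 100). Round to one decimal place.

Paasche quantity index uses current-period prices as weights.
ΣP(Year 2)·Q(Year 2) = 153×23 + 875×15 + 2826×6 + 2804×1 + 9338×15 = 3519 + 13125 + 16956 + 2804 + 140070 = 176474
ΣP(Year 2)·Q(Year 1) = 153×26 + 875×12 + 2826×5 + 2804×1 + 9338×12 = 3978 + 10500 + 14130 + 2804 + 112056 = 143468
Index = 176474 / 143468 × 100 = 123.0058

123.0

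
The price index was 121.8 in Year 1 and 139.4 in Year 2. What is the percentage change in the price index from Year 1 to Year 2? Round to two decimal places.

Change = (139.4 − 121.8) / 121.8 × 100
       = 17.6 / 121.8 × 100 = 14.4499%

14.45%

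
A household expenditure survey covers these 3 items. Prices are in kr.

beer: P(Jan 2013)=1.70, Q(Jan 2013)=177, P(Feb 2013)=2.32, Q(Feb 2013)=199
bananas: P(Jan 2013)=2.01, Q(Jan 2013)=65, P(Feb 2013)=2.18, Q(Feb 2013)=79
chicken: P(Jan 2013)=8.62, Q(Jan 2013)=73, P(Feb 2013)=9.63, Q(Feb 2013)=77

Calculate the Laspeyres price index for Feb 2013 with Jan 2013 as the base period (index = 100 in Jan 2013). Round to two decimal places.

118.34

Laspeyres price index uses base-period quantities as weights.
ΣP(Feb 2013)·Q(Jan 2013) = 2.32×177 + 2.18×65 + 9.63×73 = 410.64 + 141.7 + 702.99 = 1255.33
ΣP(Jan 2013)·Q(Jan 2013) = 1.70×177 + 2.01×65 + 8.62×73 = 300.9 + 130.65 + 629.26 = 1060.81
Index = 1255.33 / 1060.81 × 100 = 118.3369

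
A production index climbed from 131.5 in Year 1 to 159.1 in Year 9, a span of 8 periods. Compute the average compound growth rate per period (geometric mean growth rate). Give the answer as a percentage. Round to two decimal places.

Growth factor = (159.1/131.5)^(1/8) = (1.209886)^(1/8) = 1.024102
Growth rate = 1.024102 − 1 = 0.024102 = 2.4102%

2.41%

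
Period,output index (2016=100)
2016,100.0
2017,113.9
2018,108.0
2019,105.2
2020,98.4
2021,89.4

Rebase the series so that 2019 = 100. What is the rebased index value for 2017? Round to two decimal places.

Rebased(2017) = 113.9 / 105.2 × 100 = 108.2700

108.27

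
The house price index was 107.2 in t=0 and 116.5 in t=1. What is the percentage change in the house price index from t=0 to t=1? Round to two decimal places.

Change = (116.5 − 107.2) / 107.2 × 100
       = 9.3 / 107.2 × 100 = 8.6754%

8.68%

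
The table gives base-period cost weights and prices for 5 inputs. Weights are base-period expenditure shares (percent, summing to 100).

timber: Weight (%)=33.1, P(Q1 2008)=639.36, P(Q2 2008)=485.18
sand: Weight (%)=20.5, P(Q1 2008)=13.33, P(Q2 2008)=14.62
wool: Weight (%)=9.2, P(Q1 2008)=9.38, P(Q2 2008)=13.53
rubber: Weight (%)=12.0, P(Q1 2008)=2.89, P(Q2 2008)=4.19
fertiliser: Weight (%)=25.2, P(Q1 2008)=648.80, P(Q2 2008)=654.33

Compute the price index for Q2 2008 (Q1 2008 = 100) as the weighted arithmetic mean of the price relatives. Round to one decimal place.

timber: 33.1 × (485.18/639.36) = 33.1 × 0.758853 = 25.1180
sand: 20.5 × (14.62/13.33) = 20.5 × 1.096774 = 22.4839
wool: 9.2 × (13.53/9.38) = 9.2 × 1.442431 = 13.2704
rubber: 12.0 × (4.19/2.89) = 12.0 × 1.449827 = 17.3979
fertiliser: 25.2 × (654.33/648.80) = 25.2 × 1.008523 = 25.4148
Index = Σ wᵢ·(p₁ᵢ/p₀ᵢ) = 25.1180 + 22.4839 + 13.2704 + 17.3979 + 25.4148 = 103.6850

103.7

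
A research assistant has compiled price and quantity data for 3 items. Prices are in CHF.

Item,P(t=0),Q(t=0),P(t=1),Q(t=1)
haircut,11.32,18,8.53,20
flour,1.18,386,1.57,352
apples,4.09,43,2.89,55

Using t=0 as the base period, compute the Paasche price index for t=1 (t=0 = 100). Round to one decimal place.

Paasche price index uses current-period quantities as weights.
ΣP(t=1)·Q(t=1) = 8.53×20 + 1.57×352 + 2.89×55 = 170.6 + 552.64 + 158.95 = 882.19
ΣP(t=0)·Q(t=1) = 11.32×20 + 1.18×352 + 4.09×55 = 226.4 + 415.36 + 224.95 = 866.71
Index = 882.19 / 866.71 × 100 = 101.7861

101.8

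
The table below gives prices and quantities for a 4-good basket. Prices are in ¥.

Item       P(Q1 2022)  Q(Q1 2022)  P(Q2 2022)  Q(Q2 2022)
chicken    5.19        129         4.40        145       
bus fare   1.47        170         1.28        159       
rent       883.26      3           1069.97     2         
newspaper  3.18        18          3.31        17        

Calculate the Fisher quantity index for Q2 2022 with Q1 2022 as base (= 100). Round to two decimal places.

76.15

Laspeyres component (base-period weights):
ΣP(Q1 2022)Q(Q2 2022) = 5.19×145 + 1.47×159 + 883.26×2 + 3.18×17 = 752.55 + 233.73 + 1766.52 + 54.06 = 2806.86
ΣP(Q1 2022)Q(Q1 2022) = 5.19×129 + 1.47×170 + 883.26×3 + 3.18×18 = 669.51 + 249.9 + 2649.78 + 57.24 = 3626.43
L = 2806.86 / 3626.43 × 100 = 77.4001
Paasche component (current-period weights):
ΣP(Q2 2022)Q(Q2 2022) = 4.40×145 + 1.28×159 + 1069.97×2 + 3.31×17 = 638 + 203.52 + 2139.94 + 56.27 = 3037.73
ΣP(Q2 2022)Q(Q1 2022) = 4.40×129 + 1.28×170 + 1069.97×3 + 3.31×18 = 567.6 + 217.6 + 3209.91 + 59.58 = 4054.69
P = 3037.73 / 4054.69 × 100 = 74.9189
Fisher = √(L × P) = √(77.4001 × 74.9189) = 76.1494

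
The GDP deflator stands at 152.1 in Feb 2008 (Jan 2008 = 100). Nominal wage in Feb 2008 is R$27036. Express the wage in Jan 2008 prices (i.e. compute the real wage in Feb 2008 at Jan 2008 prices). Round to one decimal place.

Real = Nominal ÷ (Index/100) = 27036 ÷ (152.1/100)
     = 27036 ÷ 1.521 = 17775.1479

17775.1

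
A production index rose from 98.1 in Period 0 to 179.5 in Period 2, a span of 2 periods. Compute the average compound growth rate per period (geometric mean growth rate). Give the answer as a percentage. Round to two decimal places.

Growth factor = (179.5/98.1)^(1/2) = (1.829766)^(1/2) = 1.352688
Growth rate = 1.352688 − 1 = 0.352688 = 35.2688%

35.27%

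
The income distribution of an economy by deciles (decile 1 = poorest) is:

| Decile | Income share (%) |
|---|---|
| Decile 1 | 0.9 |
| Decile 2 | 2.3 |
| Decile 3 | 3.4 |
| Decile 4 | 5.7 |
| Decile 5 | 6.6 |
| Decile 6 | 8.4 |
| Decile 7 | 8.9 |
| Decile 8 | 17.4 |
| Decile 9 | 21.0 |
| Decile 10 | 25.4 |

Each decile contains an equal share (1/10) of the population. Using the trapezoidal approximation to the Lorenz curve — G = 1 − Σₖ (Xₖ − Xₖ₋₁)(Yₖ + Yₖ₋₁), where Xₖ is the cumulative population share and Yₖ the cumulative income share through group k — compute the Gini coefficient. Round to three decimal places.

0.433

Cumulative income shares Yₖ: 0.0090, 0.0320, 0.0660, 0.1230, 0.1890, 0.2730, 0.3620, 0.5360, 0.7460, 1.0000
Σ (Xₖ−Xₖ₋₁)(Yₖ+Yₖ₋₁) = (1/10)(0.0090+0.0000) + (1/10)(0.0320+0.0090) + (1/10)(0.0660+0.0320) + (1/10)(0.1230+0.0660) + (1/10)(0.1890+0.1230) + (1/10)(0.2730+0.1890) + (1/10)(0.3620+0.2730) + (1/10)(0.5360+0.3620) + (1/10)(0.7460+0.5360) + (1/10)(1.0000+0.7460)
  = 0.0009 + 0.0041 + 0.0098 + 0.0189 + 0.0312 + 0.0462 + 0.0635 + 0.0898 + 0.1282 + 0.1746 = 0.5672
G = 1 − 0.5672 = 0.4328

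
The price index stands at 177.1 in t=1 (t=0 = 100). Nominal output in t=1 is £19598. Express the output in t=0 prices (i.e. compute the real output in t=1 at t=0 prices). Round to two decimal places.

Real = Nominal ÷ (Index/100) = 19598 ÷ (177.1/100)
     = 19598 ÷ 1.771 = 11066.0644

11066.06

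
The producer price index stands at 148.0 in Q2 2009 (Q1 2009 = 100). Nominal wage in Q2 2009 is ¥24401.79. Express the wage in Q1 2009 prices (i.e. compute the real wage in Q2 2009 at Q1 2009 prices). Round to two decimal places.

Real = Nominal ÷ (Index/100) = 24401.79 ÷ (148.0/100)
     = 24401.79 ÷ 1.480 = 16487.6959

16487.70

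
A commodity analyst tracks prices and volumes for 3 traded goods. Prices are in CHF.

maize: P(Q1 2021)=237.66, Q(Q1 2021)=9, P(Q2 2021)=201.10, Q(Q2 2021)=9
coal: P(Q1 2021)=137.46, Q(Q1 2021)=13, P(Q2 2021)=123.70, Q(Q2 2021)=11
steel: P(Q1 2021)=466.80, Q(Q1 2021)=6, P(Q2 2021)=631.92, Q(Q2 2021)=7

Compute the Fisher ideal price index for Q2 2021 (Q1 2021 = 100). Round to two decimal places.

Laspeyres component (base-period weights):
ΣP(Q2 2021)Q(Q1 2021) = 201.10×9 + 123.70×13 + 631.92×6 = 1809.9 + 1608.1 + 3791.52 = 7209.52
ΣP(Q1 2021)Q(Q1 2021) = 237.66×9 + 137.46×13 + 466.80×6 = 2138.94 + 1786.98 + 2800.8 = 6726.72
L = 7209.52 / 6726.72 × 100 = 107.1773
Paasche component (current-period weights):
ΣP(Q2 2021)Q(Q2 2021) = 201.10×9 + 123.70×11 + 631.92×7 = 1809.9 + 1360.7 + 4423.44 = 7594.04
ΣP(Q1 2021)Q(Q2 2021) = 237.66×9 + 137.46×11 + 466.80×7 = 2138.94 + 1512.06 + 3267.6 = 6918.6
P = 7594.04 / 6918.6 × 100 = 109.7627
Fisher = √(L × P) = √(107.1773 × 109.7627) = 108.4623

108.46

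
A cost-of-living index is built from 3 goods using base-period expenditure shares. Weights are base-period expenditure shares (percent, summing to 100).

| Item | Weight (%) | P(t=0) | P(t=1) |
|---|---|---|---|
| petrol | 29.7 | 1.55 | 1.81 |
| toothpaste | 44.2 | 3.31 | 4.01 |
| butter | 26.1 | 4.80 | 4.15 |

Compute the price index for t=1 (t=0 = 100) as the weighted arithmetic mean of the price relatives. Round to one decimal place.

110.8

petrol: 29.7 × (1.81/1.55) = 29.7 × 1.167742 = 34.6819
toothpaste: 44.2 × (4.01/3.31) = 44.2 × 1.211480 = 53.5474
butter: 26.1 × (4.15/4.80) = 26.1 × 0.864583 = 22.5656
Index = Σ wᵢ·(p₁ᵢ/p₀ᵢ) = 34.6819 + 53.5474 + 22.5656 = 110.7950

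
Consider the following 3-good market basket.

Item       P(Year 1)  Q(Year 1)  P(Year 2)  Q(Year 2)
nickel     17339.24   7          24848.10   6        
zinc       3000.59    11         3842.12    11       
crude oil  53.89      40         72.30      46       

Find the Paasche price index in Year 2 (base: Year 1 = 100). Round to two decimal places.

Paasche price index uses current-period quantities as weights.
ΣP(Year 2)·Q(Year 2) = 24848.10×6 + 3842.12×11 + 72.30×46 = 149088.6 + 42263.32 + 3325.8 = 194677.72
ΣP(Year 1)·Q(Year 2) = 17339.24×6 + 3000.59×11 + 53.89×46 = 104035.44 + 33006.49 + 2478.94 = 139520.87
Index = 194677.72 / 139520.87 × 100 = 139.5330

139.53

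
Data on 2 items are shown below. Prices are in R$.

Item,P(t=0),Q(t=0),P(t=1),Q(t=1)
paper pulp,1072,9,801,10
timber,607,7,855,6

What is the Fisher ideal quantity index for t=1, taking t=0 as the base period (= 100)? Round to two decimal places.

101.45

Laspeyres component (base-period weights):
ΣP(t=0)Q(t=1) = 1072×10 + 607×6 = 10720 + 3642 = 14362
ΣP(t=0)Q(t=0) = 1072×9 + 607×7 = 9648 + 4249 = 13897
L = 14362 / 13897 × 100 = 103.3460
Paasche component (current-period weights):
ΣP(t=1)Q(t=1) = 801×10 + 855×6 = 8010 + 5130 = 13140
ΣP(t=1)Q(t=0) = 801×9 + 855×7 = 7209 + 5985 = 13194
P = 13140 / 13194 × 100 = 99.5907
Fisher = √(L × P) = √(103.3460 × 99.5907) = 101.4510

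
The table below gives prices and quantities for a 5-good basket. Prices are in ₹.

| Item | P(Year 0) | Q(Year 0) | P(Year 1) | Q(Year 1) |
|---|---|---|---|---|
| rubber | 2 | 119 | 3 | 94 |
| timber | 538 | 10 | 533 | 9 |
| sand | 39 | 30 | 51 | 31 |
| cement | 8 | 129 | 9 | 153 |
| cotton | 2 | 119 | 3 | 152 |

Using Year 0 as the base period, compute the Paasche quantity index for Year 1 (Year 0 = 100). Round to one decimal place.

97.2

Paasche quantity index uses current-period prices as weights.
ΣP(Year 1)·Q(Year 1) = 3×94 + 533×9 + 51×31 + 9×153 + 3×152 = 282 + 4797 + 1581 + 1377 + 456 = 8493
ΣP(Year 1)·Q(Year 0) = 3×119 + 533×10 + 51×30 + 9×129 + 3×119 = 357 + 5330 + 1530 + 1161 + 357 = 8735
Index = 8493 / 8735 × 100 = 97.2295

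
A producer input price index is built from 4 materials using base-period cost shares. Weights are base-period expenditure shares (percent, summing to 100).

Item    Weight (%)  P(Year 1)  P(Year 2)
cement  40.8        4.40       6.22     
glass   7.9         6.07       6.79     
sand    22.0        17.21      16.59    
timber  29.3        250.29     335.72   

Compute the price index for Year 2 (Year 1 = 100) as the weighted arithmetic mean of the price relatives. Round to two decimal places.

127.02

cement: 40.8 × (6.22/4.40) = 40.8 × 1.413636 = 57.6764
glass: 7.9 × (6.79/6.07) = 7.9 × 1.118616 = 8.8371
sand: 22.0 × (16.59/17.21) = 22.0 × 0.963974 = 21.2074
timber: 29.3 × (335.72/250.29) = 29.3 × 1.341324 = 39.3008
Index = Σ wᵢ·(p₁ᵢ/p₀ᵢ) = 57.6764 + 8.8371 + 21.2074 + 39.3008 = 127.0217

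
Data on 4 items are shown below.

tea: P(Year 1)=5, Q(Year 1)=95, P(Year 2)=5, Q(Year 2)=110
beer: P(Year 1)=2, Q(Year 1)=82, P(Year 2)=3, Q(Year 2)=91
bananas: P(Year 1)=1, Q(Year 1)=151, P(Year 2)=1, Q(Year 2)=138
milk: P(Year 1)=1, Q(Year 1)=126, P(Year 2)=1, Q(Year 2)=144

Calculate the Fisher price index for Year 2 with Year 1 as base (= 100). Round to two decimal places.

Laspeyres component (base-period weights):
ΣP(Year 2)Q(Year 1) = 5×95 + 3×82 + 1×151 + 1×126 = 475 + 246 + 151 + 126 = 998
ΣP(Year 1)Q(Year 1) = 5×95 + 2×82 + 1×151 + 1×126 = 475 + 164 + 151 + 126 = 916
L = 998 / 916 × 100 = 108.9520
Paasche component (current-period weights):
ΣP(Year 2)Q(Year 2) = 5×110 + 3×91 + 1×138 + 1×144 = 550 + 273 + 138 + 144 = 1105
ΣP(Year 1)Q(Year 2) = 5×110 + 2×91 + 1×138 + 1×144 = 550 + 182 + 138 + 144 = 1014
P = 1105 / 1014 × 100 = 108.9744
Fisher = √(L × P) = √(108.9520 × 108.9744) = 108.9632

108.96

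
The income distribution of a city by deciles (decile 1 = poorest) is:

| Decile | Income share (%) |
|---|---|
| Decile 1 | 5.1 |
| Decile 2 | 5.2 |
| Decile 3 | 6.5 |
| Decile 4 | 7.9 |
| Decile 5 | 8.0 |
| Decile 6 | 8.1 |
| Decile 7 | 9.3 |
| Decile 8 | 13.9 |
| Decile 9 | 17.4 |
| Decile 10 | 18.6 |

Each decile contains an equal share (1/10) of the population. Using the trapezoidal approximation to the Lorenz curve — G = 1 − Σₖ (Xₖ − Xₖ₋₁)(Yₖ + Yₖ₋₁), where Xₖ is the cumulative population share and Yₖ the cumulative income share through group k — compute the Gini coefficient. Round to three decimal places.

Cumulative income shares Yₖ: 0.0510, 0.1030, 0.1680, 0.2470, 0.3270, 0.4080, 0.5010, 0.6400, 0.8140, 1.0000
Σ (Xₖ−Xₖ₋₁)(Yₖ+Yₖ₋₁) = (1/10)(0.0510+0.0000) + (1/10)(0.1030+0.0510) + (1/10)(0.1680+0.1030) + (1/10)(0.2470+0.1680) + (1/10)(0.3270+0.2470) + (1/10)(0.4080+0.3270) + (1/10)(0.5010+0.4080) + (1/10)(0.6400+0.5010) + (1/10)(0.8140+0.6400) + (1/10)(1.0000+0.8140)
  = 0.0051 + 0.0154 + 0.0271 + 0.0415 + 0.0574 + 0.0735 + 0.0909 + 0.1141 + 0.1454 + 0.1814 = 0.7518
G = 1 − 0.7518 = 0.2482

0.248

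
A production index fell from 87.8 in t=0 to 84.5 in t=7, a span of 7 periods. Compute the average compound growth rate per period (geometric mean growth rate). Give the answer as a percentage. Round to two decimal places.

Growth factor = (84.5/87.8)^(1/7) = (0.962415)^(1/7) = 0.994542
Growth rate = 0.994542 − 1 = -0.005458 = -0.5458%

-0.55%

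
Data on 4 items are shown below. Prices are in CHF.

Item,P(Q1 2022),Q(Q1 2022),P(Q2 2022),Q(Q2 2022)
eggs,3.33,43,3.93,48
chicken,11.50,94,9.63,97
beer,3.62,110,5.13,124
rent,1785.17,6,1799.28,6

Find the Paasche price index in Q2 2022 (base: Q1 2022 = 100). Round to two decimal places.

100.96

Paasche price index uses current-period quantities as weights.
ΣP(Q2 2022)·Q(Q2 2022) = 3.93×48 + 9.63×97 + 5.13×124 + 1799.28×6 = 188.64 + 934.11 + 636.12 + 10795.68 = 12554.55
ΣP(Q1 2022)·Q(Q2 2022) = 3.33×48 + 11.50×97 + 3.62×124 + 1785.17×6 = 159.84 + 1115.5 + 448.88 + 10711.02 = 12435.24
Index = 12554.55 / 12435.24 × 100 = 100.9595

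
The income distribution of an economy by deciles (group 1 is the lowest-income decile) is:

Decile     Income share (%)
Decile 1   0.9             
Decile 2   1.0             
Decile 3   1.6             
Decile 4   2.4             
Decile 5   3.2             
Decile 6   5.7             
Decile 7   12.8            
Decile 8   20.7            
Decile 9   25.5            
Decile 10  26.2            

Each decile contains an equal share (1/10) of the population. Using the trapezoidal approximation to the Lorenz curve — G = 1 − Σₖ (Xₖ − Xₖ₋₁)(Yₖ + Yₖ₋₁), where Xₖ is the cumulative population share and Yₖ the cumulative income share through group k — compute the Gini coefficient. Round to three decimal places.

Cumulative income shares Yₖ: 0.0090, 0.0190, 0.0350, 0.0590, 0.0910, 0.1480, 0.2760, 0.4830, 0.7380, 1.0000
Σ (Xₖ−Xₖ₋₁)(Yₖ+Yₖ₋₁) = (1/10)(0.0090+0.0000) + (1/10)(0.0190+0.0090) + (1/10)(0.0350+0.0190) + (1/10)(0.0590+0.0350) + (1/10)(0.0910+0.0590) + (1/10)(0.1480+0.0910) + (1/10)(0.2760+0.1480) + (1/10)(0.4830+0.2760) + (1/10)(0.7380+0.4830) + (1/10)(1.0000+0.7380)
  = 0.0009 + 0.0028 + 0.0054 + 0.0094 + 0.0150 + 0.0239 + 0.0424 + 0.0759 + 0.1221 + 0.1738 = 0.4716
G = 1 − 0.4716 = 0.5284

0.528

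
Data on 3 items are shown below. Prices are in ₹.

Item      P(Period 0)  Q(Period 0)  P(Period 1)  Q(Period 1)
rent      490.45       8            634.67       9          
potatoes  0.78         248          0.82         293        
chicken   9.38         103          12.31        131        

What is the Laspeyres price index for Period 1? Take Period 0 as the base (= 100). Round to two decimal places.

Laspeyres price index uses base-period quantities as weights.
ΣP(Period 1)·Q(Period 0) = 634.67×8 + 0.82×248 + 12.31×103 = 5077.36 + 203.36 + 1267.93 = 6548.65
ΣP(Period 0)·Q(Period 0) = 490.45×8 + 0.78×248 + 9.38×103 = 3923.6 + 193.44 + 966.14 = 5083.18
Index = 6548.65 / 5083.18 × 100 = 128.8298

128.83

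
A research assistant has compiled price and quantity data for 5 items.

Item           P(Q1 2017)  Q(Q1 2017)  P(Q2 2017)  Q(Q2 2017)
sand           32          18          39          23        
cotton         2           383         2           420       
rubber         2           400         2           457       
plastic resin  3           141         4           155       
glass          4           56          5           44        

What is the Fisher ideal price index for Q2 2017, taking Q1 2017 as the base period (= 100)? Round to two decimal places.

Laspeyres component (base-period weights):
ΣP(Q2 2017)Q(Q1 2017) = 39×18 + 2×383 + 2×400 + 4×141 + 5×56 = 702 + 766 + 800 + 564 + 280 = 3112
ΣP(Q1 2017)Q(Q1 2017) = 32×18 + 2×383 + 2×400 + 3×141 + 4×56 = 576 + 766 + 800 + 423 + 224 = 2789
L = 3112 / 2789 × 100 = 111.5812
Paasche component (current-period weights):
ΣP(Q2 2017)Q(Q2 2017) = 39×23 + 2×420 + 2×457 + 4×155 + 5×44 = 897 + 840 + 914 + 620 + 220 = 3491
ΣP(Q1 2017)Q(Q2 2017) = 32×23 + 2×420 + 2×457 + 3×155 + 4×44 = 736 + 840 + 914 + 465 + 176 = 3131
P = 3491 / 3131 × 100 = 111.4979
Fisher = √(L × P) = √(111.5812 × 111.4979) = 111.5396

111.54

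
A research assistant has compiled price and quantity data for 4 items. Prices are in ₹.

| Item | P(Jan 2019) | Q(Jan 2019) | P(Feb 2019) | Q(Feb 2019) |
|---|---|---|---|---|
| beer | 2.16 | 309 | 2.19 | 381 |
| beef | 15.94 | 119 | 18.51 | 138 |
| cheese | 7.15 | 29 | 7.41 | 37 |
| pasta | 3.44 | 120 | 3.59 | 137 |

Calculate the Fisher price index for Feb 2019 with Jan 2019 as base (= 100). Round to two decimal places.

Laspeyres component (base-period weights):
ΣP(Feb 2019)Q(Jan 2019) = 2.19×309 + 18.51×119 + 7.41×29 + 3.59×120 = 676.71 + 2202.69 + 214.89 + 430.8 = 3525.09
ΣP(Jan 2019)Q(Jan 2019) = 2.16×309 + 15.94×119 + 7.15×29 + 3.44×120 = 667.44 + 1896.86 + 207.35 + 412.8 = 3184.45
L = 3525.09 / 3184.45 × 100 = 110.6970
Paasche component (current-period weights):
ΣP(Feb 2019)Q(Feb 2019) = 2.19×381 + 18.51×138 + 7.41×37 + 3.59×137 = 834.39 + 2554.38 + 274.17 + 491.83 = 4154.77
ΣP(Jan 2019)Q(Feb 2019) = 2.16×381 + 15.94×138 + 7.15×37 + 3.44×137 = 822.96 + 2199.72 + 264.55 + 471.28 = 3758.51
P = 4154.77 / 3758.51 × 100 = 110.5430
Fisher = √(L × P) = √(110.6970 × 110.5430) = 110.6200

110.62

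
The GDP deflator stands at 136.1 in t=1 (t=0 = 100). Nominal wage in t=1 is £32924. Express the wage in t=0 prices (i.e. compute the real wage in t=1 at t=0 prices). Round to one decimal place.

24191.0

Real = Nominal ÷ (Index/100) = 32924 ÷ (136.1/100)
     = 32924 ÷ 1.361 = 24191.0360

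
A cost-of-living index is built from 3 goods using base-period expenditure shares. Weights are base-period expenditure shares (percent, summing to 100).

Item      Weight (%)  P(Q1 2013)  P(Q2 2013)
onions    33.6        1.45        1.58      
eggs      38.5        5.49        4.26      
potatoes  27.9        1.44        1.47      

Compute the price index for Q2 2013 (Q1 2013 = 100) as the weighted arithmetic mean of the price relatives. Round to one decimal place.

onions: 33.6 × (1.58/1.45) = 33.6 × 1.089655 = 36.6124
eggs: 38.5 × (4.26/5.49) = 38.5 × 0.775956 = 29.8743
potatoes: 27.9 × (1.47/1.44) = 27.9 × 1.020833 = 28.4812
Index = Σ wᵢ·(p₁ᵢ/p₀ᵢ) = 36.6124 + 29.8743 + 28.4812 = 94.9680

95.0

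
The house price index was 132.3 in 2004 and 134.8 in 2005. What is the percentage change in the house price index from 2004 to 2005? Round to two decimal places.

Change = (134.8 − 132.3) / 132.3 × 100
       = 2.5 / 132.3 × 100 = 1.8896%

1.89%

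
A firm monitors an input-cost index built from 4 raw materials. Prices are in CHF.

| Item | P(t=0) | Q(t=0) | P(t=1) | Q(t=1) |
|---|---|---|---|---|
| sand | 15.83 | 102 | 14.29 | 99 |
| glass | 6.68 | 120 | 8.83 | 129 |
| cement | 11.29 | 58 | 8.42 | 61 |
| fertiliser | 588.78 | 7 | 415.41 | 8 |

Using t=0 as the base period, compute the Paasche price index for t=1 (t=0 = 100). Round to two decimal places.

81.64

Paasche price index uses current-period quantities as weights.
ΣP(t=1)·Q(t=1) = 14.29×99 + 8.83×129 + 8.42×61 + 415.41×8 = 1414.71 + 1139.07 + 513.62 + 3323.28 = 6390.68
ΣP(t=0)·Q(t=1) = 15.83×99 + 6.68×129 + 11.29×61 + 588.78×8 = 1567.17 + 861.72 + 688.69 + 4710.24 = 7827.82
Index = 6390.68 / 7827.82 × 100 = 81.6406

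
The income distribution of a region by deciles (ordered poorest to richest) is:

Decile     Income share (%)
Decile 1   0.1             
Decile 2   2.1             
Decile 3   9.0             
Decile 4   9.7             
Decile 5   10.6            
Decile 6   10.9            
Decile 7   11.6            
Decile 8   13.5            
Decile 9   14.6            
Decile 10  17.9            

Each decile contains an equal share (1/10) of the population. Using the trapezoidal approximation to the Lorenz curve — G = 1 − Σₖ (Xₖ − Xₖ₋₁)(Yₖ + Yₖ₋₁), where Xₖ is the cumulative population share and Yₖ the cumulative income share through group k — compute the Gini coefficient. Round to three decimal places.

Cumulative income shares Yₖ: 0.0010, 0.0220, 0.1120, 0.2090, 0.3150, 0.4240, 0.5400, 0.6750, 0.8210, 1.0000
Σ (Xₖ−Xₖ₋₁)(Yₖ+Yₖ₋₁) = (1/10)(0.0010+0.0000) + (1/10)(0.0220+0.0010) + (1/10)(0.1120+0.0220) + (1/10)(0.2090+0.1120) + (1/10)(0.3150+0.2090) + (1/10)(0.4240+0.3150) + (1/10)(0.5400+0.4240) + (1/10)(0.6750+0.5400) + (1/10)(0.8210+0.6750) + (1/10)(1.0000+0.8210)
  = 0.0001 + 0.0023 + 0.0134 + 0.0321 + 0.0524 + 0.0739 + 0.0964 + 0.1215 + 0.1496 + 0.1821 = 0.7238
G = 1 − 0.7238 = 0.2762

0.276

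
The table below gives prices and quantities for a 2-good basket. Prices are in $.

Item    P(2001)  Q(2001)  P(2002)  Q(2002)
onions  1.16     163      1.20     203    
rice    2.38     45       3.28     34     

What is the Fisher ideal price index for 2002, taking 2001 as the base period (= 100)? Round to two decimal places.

Laspeyres component (base-period weights):
ΣP(2002)Q(2001) = 1.20×163 + 3.28×45 = 195.6 + 147.6 = 343.2
ΣP(2001)Q(2001) = 1.16×163 + 2.38×45 = 189.08 + 107.1 = 296.18
L = 343.2 / 296.18 × 100 = 115.8755
Paasche component (current-period weights):
ΣP(2002)Q(2002) = 1.20×203 + 3.28×34 = 243.6 + 111.52 = 355.12
ΣP(2001)Q(2002) = 1.16×203 + 2.38×34 = 235.48 + 80.92 = 316.4
P = 355.12 / 316.4 × 100 = 112.2377
Fisher = √(L × P) = √(115.8755 × 112.2377) = 114.0421

114.04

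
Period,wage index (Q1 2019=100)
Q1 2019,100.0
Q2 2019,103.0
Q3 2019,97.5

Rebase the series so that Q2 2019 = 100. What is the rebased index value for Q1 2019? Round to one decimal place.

97.1

Rebased(Q1 2019) = 100.0 / 103.0 × 100 = 97.0874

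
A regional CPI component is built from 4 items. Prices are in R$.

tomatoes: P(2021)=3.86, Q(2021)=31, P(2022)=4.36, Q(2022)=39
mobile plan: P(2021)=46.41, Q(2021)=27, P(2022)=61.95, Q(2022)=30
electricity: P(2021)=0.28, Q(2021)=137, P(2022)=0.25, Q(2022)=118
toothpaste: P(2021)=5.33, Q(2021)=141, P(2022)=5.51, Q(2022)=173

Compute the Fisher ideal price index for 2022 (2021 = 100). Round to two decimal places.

120.82

Laspeyres component (base-period weights):
ΣP(2022)Q(2021) = 4.36×31 + 61.95×27 + 0.25×137 + 5.51×141 = 135.16 + 1672.65 + 34.25 + 776.91 = 2618.97
ΣP(2021)Q(2021) = 3.86×31 + 46.41×27 + 0.28×137 + 5.33×141 = 119.66 + 1253.07 + 38.36 + 751.53 = 2162.62
L = 2618.97 / 2162.62 × 100 = 121.1017
Paasche component (current-period weights):
ΣP(2022)Q(2022) = 4.36×39 + 61.95×30 + 0.25×118 + 5.51×173 = 170.04 + 1858.5 + 29.5 + 953.23 = 3011.27
ΣP(2021)Q(2022) = 3.86×39 + 46.41×30 + 0.28×118 + 5.33×173 = 150.54 + 1392.3 + 33.04 + 922.09 = 2497.97
P = 3011.27 / 2497.97 × 100 = 120.5487
Fisher = √(L × P) = √(121.1017 × 120.5487) = 120.8249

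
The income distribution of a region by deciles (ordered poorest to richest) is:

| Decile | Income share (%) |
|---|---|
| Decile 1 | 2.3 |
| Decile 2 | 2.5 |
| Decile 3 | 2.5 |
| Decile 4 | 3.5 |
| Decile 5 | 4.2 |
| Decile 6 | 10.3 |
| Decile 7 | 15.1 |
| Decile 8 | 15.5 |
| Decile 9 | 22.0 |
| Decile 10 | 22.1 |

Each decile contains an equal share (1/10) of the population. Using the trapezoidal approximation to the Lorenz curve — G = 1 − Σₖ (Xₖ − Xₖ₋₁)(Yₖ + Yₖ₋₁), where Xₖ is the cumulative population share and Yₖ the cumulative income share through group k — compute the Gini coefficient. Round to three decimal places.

Cumulative income shares Yₖ: 0.0230, 0.0480, 0.0730, 0.1080, 0.1500, 0.2530, 0.4040, 0.5590, 0.7790, 1.0000
Σ (Xₖ−Xₖ₋₁)(Yₖ+Yₖ₋₁) = (1/10)(0.0230+0.0000) + (1/10)(0.0480+0.0230) + (1/10)(0.0730+0.0480) + (1/10)(0.1080+0.0730) + (1/10)(0.1500+0.1080) + (1/10)(0.2530+0.1500) + (1/10)(0.4040+0.2530) + (1/10)(0.5590+0.4040) + (1/10)(0.7790+0.5590) + (1/10)(1.0000+0.7790)
  = 0.0023 + 0.0071 + 0.0121 + 0.0181 + 0.0258 + 0.0403 + 0.0657 + 0.0963 + 0.1338 + 0.1779 = 0.5794
G = 1 − 0.5794 = 0.4206

0.421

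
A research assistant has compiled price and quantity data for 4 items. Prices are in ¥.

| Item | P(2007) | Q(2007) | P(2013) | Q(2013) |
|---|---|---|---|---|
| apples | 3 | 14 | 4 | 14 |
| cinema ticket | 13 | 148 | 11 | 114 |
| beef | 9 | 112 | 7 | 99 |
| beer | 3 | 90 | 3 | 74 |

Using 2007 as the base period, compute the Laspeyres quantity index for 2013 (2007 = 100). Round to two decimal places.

Laspeyres quantity index uses base-period prices as weights.
ΣP(2007)·Q(2013) = 3×14 + 13×114 + 9×99 + 3×74 = 42 + 1482 + 891 + 222 = 2637
ΣP(2007)·Q(2007) = 3×14 + 13×148 + 9×112 + 3×90 = 42 + 1924 + 1008 + 270 = 3244
Index = 2637 / 3244 × 100 = 81.2885

81.29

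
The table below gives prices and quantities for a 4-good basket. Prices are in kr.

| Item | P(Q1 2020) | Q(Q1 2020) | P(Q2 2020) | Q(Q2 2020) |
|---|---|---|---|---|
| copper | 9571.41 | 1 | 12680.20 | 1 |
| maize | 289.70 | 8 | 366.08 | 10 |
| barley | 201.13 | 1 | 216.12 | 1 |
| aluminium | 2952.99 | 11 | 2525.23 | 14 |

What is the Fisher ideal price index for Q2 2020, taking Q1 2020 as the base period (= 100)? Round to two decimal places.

Laspeyres component (base-period weights):
ΣP(Q2 2020)Q(Q1 2020) = 12680.20×1 + 366.08×8 + 216.12×1 + 2525.23×11 = 12680.2 + 2928.64 + 216.12 + 27777.53 = 43602.49
ΣP(Q1 2020)Q(Q1 2020) = 9571.41×1 + 289.70×8 + 201.13×1 + 2952.99×11 = 9571.41 + 2317.6 + 201.13 + 32482.89 = 44573.03
L = 43602.49 / 44573.03 × 100 = 97.8226
Paasche component (current-period weights):
ΣP(Q2 2020)Q(Q2 2020) = 12680.20×1 + 366.08×10 + 216.12×1 + 2525.23×14 = 12680.2 + 3660.8 + 216.12 + 35353.22 = 51910.34
ΣP(Q1 2020)Q(Q2 2020) = 9571.41×1 + 289.70×10 + 201.13×1 + 2952.99×14 = 9571.41 + 2897 + 201.13 + 41341.86 = 54011.4
P = 51910.34 / 54011.4 × 100 = 96.1100
Fisher = √(L × P) = √(97.8226 × 96.1100) = 96.9625

96.96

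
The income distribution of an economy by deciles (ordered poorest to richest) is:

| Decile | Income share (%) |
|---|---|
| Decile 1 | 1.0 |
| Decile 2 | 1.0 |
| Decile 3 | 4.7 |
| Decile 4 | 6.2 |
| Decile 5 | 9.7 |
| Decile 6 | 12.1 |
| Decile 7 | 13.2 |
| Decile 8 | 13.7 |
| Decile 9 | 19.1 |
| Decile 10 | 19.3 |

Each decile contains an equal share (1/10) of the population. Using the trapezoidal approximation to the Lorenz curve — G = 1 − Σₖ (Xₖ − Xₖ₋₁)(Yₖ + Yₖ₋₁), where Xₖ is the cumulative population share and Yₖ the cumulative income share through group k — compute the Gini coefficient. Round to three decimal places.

0.360

Cumulative income shares Yₖ: 0.0100, 0.0200, 0.0670, 0.1290, 0.2260, 0.3470, 0.4790, 0.6160, 0.8070, 1.0000
Σ (Xₖ−Xₖ₋₁)(Yₖ+Yₖ₋₁) = (1/10)(0.0100+0.0000) + (1/10)(0.0200+0.0100) + (1/10)(0.0670+0.0200) + (1/10)(0.1290+0.0670) + (1/10)(0.2260+0.1290) + (1/10)(0.3470+0.2260) + (1/10)(0.4790+0.3470) + (1/10)(0.6160+0.4790) + (1/10)(0.8070+0.6160) + (1/10)(1.0000+0.8070)
  = 0.0010 + 0.0030 + 0.0087 + 0.0196 + 0.0355 + 0.0573 + 0.0826 + 0.1095 + 0.1423 + 0.1807 = 0.6402
G = 1 − 0.6402 = 0.3598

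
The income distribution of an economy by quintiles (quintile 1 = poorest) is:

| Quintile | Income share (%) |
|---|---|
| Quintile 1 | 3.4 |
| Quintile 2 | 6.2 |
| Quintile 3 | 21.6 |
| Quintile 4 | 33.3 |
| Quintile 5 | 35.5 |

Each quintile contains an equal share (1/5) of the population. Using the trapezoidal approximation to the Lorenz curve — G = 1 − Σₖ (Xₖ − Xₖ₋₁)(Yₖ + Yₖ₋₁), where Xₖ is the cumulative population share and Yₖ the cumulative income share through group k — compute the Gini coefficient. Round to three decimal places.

0.365

Cumulative income shares Yₖ: 0.0340, 0.0960, 0.3120, 0.6450, 1.0000
Σ (Xₖ−Xₖ₋₁)(Yₖ+Yₖ₋₁) = (1/5)(0.0340+0.0000) + (1/5)(0.0960+0.0340) + (1/5)(0.3120+0.0960) + (1/5)(0.6450+0.3120) + (1/5)(1.0000+0.6450)
  = 0.0068 + 0.0260 + 0.0816 + 0.1914 + 0.3290 = 0.6348
G = 1 − 0.6348 = 0.3652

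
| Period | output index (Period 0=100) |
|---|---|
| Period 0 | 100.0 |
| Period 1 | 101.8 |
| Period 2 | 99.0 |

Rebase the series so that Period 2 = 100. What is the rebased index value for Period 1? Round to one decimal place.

Rebased(Period 1) = 101.8 / 99.0 × 100 = 102.8283

102.8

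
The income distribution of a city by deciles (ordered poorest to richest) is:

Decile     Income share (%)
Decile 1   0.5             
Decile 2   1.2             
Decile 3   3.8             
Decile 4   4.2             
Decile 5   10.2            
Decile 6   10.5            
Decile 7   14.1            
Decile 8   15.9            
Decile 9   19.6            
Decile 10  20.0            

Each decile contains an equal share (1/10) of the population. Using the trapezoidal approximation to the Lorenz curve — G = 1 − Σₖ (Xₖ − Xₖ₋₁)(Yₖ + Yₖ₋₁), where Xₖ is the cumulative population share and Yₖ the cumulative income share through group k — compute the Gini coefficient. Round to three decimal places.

0.395

Cumulative income shares Yₖ: 0.0050, 0.0170, 0.0550, 0.0970, 0.1990, 0.3040, 0.4450, 0.6040, 0.8000, 1.0000
Σ (Xₖ−Xₖ₋₁)(Yₖ+Yₖ₋₁) = (1/10)(0.0050+0.0000) + (1/10)(0.0170+0.0050) + (1/10)(0.0550+0.0170) + (1/10)(0.0970+0.0550) + (1/10)(0.1990+0.0970) + (1/10)(0.3040+0.1990) + (1/10)(0.4450+0.3040) + (1/10)(0.6040+0.4450) + (1/10)(0.8000+0.6040) + (1/10)(1.0000+0.8000)
  = 0.0005 + 0.0022 + 0.0072 + 0.0152 + 0.0296 + 0.0503 + 0.0749 + 0.1049 + 0.1404 + 0.1800 = 0.6052
G = 1 − 0.6052 = 0.3948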